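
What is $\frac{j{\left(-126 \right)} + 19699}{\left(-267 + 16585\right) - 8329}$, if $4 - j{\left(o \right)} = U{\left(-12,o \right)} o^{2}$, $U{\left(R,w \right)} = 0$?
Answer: $\frac{19703}{7989} \approx 2.4663$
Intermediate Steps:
$j{\left(o \right)} = 4$ ($j{\left(o \right)} = 4 - 0 o^{2} = 4 - 0 = 4 + 0 = 4$)
$\frac{j{\left(-126 \right)} + 19699}{\left(-267 + 16585\right) - 8329} = \frac{4 + 19699}{\left(-267 + 16585\right) - 8329} = \frac{19703}{16318 - 8329} = \frac{19703}{7989}$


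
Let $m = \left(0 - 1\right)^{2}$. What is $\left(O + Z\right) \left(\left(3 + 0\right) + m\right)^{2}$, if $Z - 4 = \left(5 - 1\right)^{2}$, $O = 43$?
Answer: $1008$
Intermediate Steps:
$m = 1$ ($m = \left(-1\right)^{2} = 1$)
$Z = 20$ ($Z = 4 + \left(5 - 1\right)^{2} = 4 + 4^{2} = 4 + 16 = 20$)
$\left(O + Z\right) \left(\left(3 + 0\right) + m\right)^{2} = \left(43 + 20\right) \left(\left(3 + 0\right) + 1\right)^{2} = 63 \left(3 + 1\right)^{2} = 63 \cdot 4^{2} = 63 \cdot 16 = 1008$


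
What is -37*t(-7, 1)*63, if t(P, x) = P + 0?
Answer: 16317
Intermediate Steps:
t(P, x) = P
-37*t(-7, 1)*63 = -37*(-7)*63 = -(-259)*63 = -1*(-16317) = 16317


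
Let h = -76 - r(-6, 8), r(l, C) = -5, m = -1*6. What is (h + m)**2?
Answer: 5929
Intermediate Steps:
m = -6
h = -71 (h = -76 - 1*(-5) = -76 + 5 = -71)
(h + m)**2 = (-71 - 6)**2 = (-77)**2 = 5929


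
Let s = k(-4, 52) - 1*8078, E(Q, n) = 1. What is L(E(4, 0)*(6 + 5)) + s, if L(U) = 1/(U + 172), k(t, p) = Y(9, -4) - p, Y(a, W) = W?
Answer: -1488521/183 ≈ -8134.0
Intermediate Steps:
k(t, p) = -4 - p
L(U) = 1/(172 + U)
s = -8134 (s = (-4 - 1*52) - 1*8078 = (-4 - 52) - 8078 = -56 - 8078 = -8134)
L(E(4, 0)*(6 + 5)) + s = 1/(172 + 1*(6 + 5)) - 8134 = 1/(172 + 1*11) - 8134 = 1/(172 + 11) - 8134 = 1/183 - 8134 = -1488521/183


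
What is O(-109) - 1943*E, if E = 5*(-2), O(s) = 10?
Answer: 19440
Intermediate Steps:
E = -10
O(-109) - 1943*E = 10 - 1943*(-10) = 10 + 19430 = 19440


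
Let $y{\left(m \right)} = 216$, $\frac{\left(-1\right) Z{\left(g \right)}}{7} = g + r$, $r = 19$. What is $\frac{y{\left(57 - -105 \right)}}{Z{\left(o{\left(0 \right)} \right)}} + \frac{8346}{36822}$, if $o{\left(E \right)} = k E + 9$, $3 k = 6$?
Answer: $- \frac{263239}{300713} \approx -0.87538$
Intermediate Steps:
$k = 2$ ($k = \frac{1}{3} \cdot 6 = 2$)
$o{\left(E \right)} = 9 + 2 E$ ($o{\left(E \right)} = 2 E + 9 = 9 + 2 E$)
$Z{\left(g \right)} = -133 - 7 g$ ($Z{\left(g \right)} = - 7 \left(g + 19\right) = - 7 \left(19 + g\right) = -133 - 7 g$)
$\frac{y{\left(57 - -105 \right)}}{Z{\left(o{\left(0 \right)} \right)}} + \frac{8346}{36822} = \frac{216}{-133 - 7 \left(9 + 2 \cdot 0\right)} + \frac{8346}{36822} = \frac{216}{-133 - 7 \left(9 + 0\right)} + 8346 \cdot \frac{1}{36822} = \frac{216}{-133 - 63} + \frac{1391}{6137} = \frac{216}{-196} + \frac{1391}{6137} = 216 \left(- \frac{1}{196}\right) + \frac{1391}{6137} = - \frac{54}{49} + \frac{1391}{6137} = - \frac{263239}{300713}$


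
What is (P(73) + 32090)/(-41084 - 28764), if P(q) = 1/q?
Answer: -2342571/5098904 ≈ -0.45943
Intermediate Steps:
(P(73) + 32090)/(-41084 - 28764) = (1/73 + 32090)/(-41084 - 28764) = (1/73 + 32090)/(-69848) = (2342571/73)*(-1/69848) = -2342571/5098904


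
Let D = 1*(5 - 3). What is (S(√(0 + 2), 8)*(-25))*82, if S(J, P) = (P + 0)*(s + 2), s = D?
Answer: -65600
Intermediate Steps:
D = 2 (D = 1*2 = 2)
s = 2
S(J, P) = 4*P (S(J, P) = (P + 0)*(2 + 2) = P*4 = 4*P)
(S(√(0 + 2), 8)*(-25))*82 = ((4*8)*(-25))*82 = (32*(-25))*82 = -800*82 = -65600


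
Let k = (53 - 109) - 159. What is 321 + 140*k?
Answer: -29779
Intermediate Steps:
k = -215 (k = -56 - 159 = -215)
321 + 140*k = 321 + 140*(-215) = 321 - 30100 = -29779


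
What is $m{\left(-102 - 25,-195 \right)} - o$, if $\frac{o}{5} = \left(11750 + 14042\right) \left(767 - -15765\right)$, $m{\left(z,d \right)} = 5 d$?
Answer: $-2131967695$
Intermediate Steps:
$o = 2131966720$ ($o = 5 \left(11750 + 14042\right) \left(767 - -15765\right) = 5 \cdot 25792 \left(767 + 15765\right) = 5 \cdot 25792 \cdot 16532 = 5 \cdot 426393344 = 2131966720$)
$m{\left(-102 - 25,-195 \right)} - o = 5 \left(-195\right) - 2131966720 = -975 - 2131966720 = -2131967695$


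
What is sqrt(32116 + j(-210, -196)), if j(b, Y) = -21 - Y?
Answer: 7*sqrt(659) ≈ 179.70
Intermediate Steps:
sqrt(32116 + j(-210, -196)) = sqrt(32116 + (-21 - 1*(-196))) = sqrt(32116 + (-21 + 196)) = sqrt(32116 + 175) = sqrt(32291) = 7*sqrt(659)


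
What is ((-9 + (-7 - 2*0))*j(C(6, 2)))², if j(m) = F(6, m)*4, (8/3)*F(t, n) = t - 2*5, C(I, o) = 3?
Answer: 9216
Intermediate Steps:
F(t, n) = -15/4 + 3*t/8 (F(t, n) = 3*(t - 2*5)/8 = 3*(t - 10)/8 = 3*(-10 + t)/8 = -15/4 + 3*t/8)
j(m) = -6 (j(m) = (-15/4 + (3/8)*6)*4 = (-15/4 + 9/4)*4 = -3/2*4 = -6)
((-9 + (-7 - 2*0))*j(C(6, 2)))² = ((-9 + (-7 - 2*0))*(-6))² = ((-9 + (-7 + 0))*(-6))² = ((-9 - 7)*(-6))² = (-16*(-6))² = 96² = 9216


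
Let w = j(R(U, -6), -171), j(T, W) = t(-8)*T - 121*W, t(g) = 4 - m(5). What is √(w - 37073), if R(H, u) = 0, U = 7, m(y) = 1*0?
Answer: I*√16382 ≈ 127.99*I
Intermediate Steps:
m(y) = 0
t(g) = 4 (t(g) = 4 - 1*0 = 4 + 0 = 4)
j(T, W) = -121*W + 4*T (j(T, W) = 4*T - 121*W = -121*W + 4*T)
w = 20691 (w = -121*(-171) + 4*0 = 20691 + 0 = 20691)
√(w - 37073) = √(20691 - 37073) = √(-16382) = I*√16382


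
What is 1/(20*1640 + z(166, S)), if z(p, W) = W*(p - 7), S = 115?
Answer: 1/51085 ≈ 1.9575e-5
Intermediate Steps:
z(p, W) = W*(-7 + p)
1/(20*1640 + z(166, S)) = 1/(20*1640 + 115*(-7 + 166)) = 1/(32800 + 115*159) = 1/(32800 + 18285) = 1/51085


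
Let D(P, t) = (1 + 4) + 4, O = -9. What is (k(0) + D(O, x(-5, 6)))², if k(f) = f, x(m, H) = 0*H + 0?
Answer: 81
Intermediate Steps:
x(m, H) = 0 (x(m, H) = 0 + 0 = 0)
D(P, t) = 9 (D(P, t) = 5 + 4 = 9)
(k(0) + D(O, x(-5, 6)))² = (0 + 9)² = 9² = 81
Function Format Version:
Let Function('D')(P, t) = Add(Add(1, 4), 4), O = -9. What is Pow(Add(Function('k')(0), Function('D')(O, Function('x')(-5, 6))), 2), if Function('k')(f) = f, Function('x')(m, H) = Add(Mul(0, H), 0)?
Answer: 81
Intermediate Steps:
Function('x')(m, H) = 0 (Function('x')(m, H) = Add(0, 0) = 0)
Function('D')(P, t) = 9 (Function('D')(P, t) = Add(5, 4) = 9)
Pow(Add(Function('k')(0), Function('D')(O, Function('x')(-5, 6))), 2) = Pow(Add(0, 9), 2) = Pow(9, 2) = 81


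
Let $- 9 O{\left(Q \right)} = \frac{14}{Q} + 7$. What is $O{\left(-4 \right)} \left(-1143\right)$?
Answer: $\frac{889}{2} \approx 444.5$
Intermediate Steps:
$O{\left(Q \right)} = - \frac{7}{9} - \frac{14}{9 Q}$ ($O{\left(Q \right)} = - \frac{\frac{14}{Q} + 7}{9} = - \frac{7 + \frac{14}{Q}}{9} = - \frac{7}{9} - \frac{14}{9 Q}$)
$O{\left(-4 \right)} \left(-1143\right) = \frac{7 \left(-2 - -4\right)}{9 \left(-4\right)} \left(-1143\right) = \frac{7}{9} \left(- \frac{1}{4}\right) \left(-2 + 4\right) \left(-1143\right) = \frac{7}{9} \left(- \frac{1}{4}\right) 2 \left(-1143\right) = \left(- \frac{7}{18}\right) \left(-1143\right) = \frac{889}{2}$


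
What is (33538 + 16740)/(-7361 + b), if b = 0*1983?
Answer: -50278/7361 ≈ -6.8303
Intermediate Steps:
b = 0
(33538 + 16740)/(-7361 + b) = (33538 + 16740)/(-7361 + 0) = 50278/(-7361) = 50278*(-1/7361) = -50278/7361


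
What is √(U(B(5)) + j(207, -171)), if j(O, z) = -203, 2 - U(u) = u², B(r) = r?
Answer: I*√226 ≈ 15.033*I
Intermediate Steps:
U(u) = 2 - u²
√(U(B(5)) + j(207, -171)) = √((2 - 1*5²) - 203) = √((2 - 1*25) - 203) = √((2 - 25) - 203) = √(-23 - 203) = √(-226) = I*√226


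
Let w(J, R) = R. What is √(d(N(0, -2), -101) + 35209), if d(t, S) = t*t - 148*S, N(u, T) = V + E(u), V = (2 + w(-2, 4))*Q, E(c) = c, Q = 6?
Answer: 3*√5717 ≈ 226.83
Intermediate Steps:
V = 36 (V = (2 + 4)*6 = 6*6 = 36)
N(u, T) = 36 + u
d(t, S) = t² - 148*S
√(d(N(0, -2), -101) + 35209) = √(((36 + 0)² - 148*(-101)) + 35209) = √((36² + 14948) + 35209) = √((1296 + 14948) + 35209) = √(16244 + 35209) = √51453 = 3*√5717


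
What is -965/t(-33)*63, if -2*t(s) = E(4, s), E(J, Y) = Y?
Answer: -40530/11 ≈ -3684.5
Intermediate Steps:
t(s) = -s/2
-965/t(-33)*63 = -965/((-½*(-33)))*63 = -965/33/2*63 = -965*2/33*63 = -1930/33*63 = -40530/11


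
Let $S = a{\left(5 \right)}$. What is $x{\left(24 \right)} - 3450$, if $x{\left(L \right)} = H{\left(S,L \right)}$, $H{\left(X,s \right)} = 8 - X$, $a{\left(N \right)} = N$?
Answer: $-3447$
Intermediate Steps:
$S = 5$
$x{\left(L \right)} = 3$ ($x{\left(L \right)} = 8 - 5 = 3$)
$x{\left(24 \right)} - 3450 = 3 - 3450 = -3447$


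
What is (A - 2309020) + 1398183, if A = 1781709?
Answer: 870872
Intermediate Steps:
(A - 2309020) + 1398183 = (1781709 - 2309020) + 1398183 = -527311 + 1398183 = 870872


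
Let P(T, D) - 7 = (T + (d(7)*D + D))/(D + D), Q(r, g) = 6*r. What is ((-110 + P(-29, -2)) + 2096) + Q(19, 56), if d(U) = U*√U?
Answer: 8459/4 + 7*√7/2 ≈ 2124.0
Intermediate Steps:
d(U) = U^(3/2)
P(T, D) = 7 + (D + T + 7*D*√7)/(2*D) (P(T, D) = 7 + (T + (7^(3/2)*D + D))/(D + D) = 7 + (T + ((7*√7)*D + D))/((2*D)) = 7 + (T + (7*D*√7 + D))*(1/(2*D)) = 7 + (T + (D + 7*D*√7))*(1/(2*D)) = 7 + (D + T + 7*D*√7)*(1/(2*D)) = 7 + (D + T + 7*D*√7)/(2*D))
((-110 + P(-29, -2)) + 2096) + Q(19, 56) = ((-110 + (½)*(-29 - 2*(15 + 7*√7))/(-2)) + 2096) + 6*19 = ((-110 + (½)*(-½)*(-29 + (-30 - 14*√7))) + 2096) + 114 = ((-110 + (½)*(-½)*(-59 - 14*√7)) + 2096) + 114 = ((-110 + (59/4 + 7*√7/2)) + 2096) + 114 = ((-381/4 + 7*√7/2) + 2096) + 114 = (8003/4 + 7*√7/2) + 114 = 8459/4 + 7*√7/2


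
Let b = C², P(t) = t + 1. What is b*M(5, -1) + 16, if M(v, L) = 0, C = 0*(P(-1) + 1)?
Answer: 16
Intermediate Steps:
P(t) = 1 + t
C = 0 (C = 0*((1 - 1) + 1) = 0*(0 + 1) = 0*1 = 0)
b = 0 (b = 0² = 0)
b*M(5, -1) + 16 = 0*0 + 16 = 0 + 16 = 16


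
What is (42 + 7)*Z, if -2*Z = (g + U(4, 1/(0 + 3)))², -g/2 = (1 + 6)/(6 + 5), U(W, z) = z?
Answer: -47089/2178 ≈ -21.620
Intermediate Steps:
g = -14/11 (g = -2*(1 + 6)/(6 + 5) = -14/11 ≈ -1.2727)
Z = -961/2178 (Z = -(-14/11 + 1/(0 + 3))²/2 = -(-14/11 + 1/3)²/2 = -(-14/11 + ⅓)²/2 = -(-31/33)²/2 = -½*961/1089 = -961/2178 ≈ -0.44123)
(42 + 7)*Z = (42 + 7)*(-961/2178) = 49*(-961/2178) = -47089/2178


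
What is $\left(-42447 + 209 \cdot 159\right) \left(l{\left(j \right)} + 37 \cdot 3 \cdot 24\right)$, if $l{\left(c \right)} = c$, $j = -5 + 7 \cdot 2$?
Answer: $-24634368$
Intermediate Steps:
$j = 9$ ($j = -5 + 14 = 9$)
$\left(-42447 + 209 \cdot 159\right) \left(l{\left(j \right)} + 37 \cdot 3 \cdot 24\right) = \left(-42447 + 209 \cdot 159\right) \left(9 + 37 \cdot 3 \cdot 24\right) = \left(-42447 + 33231\right) \left(9 + 111 \cdot 24\right) = - 9216 \left(9 + 2664\right) = \left(-9216\right) 2673 = -24634368$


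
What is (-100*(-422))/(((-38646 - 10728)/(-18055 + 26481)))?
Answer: -842600/117 ≈ -7201.7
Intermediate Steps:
(-100*(-422))/(((-38646 - 10728)/(-18055 + 26481))) = 42200/((-49374/8426)) = 42200/((-49374*1/8426)) = 42200/(-24687/4213) = 42200*(-4213/24687) = -842600/117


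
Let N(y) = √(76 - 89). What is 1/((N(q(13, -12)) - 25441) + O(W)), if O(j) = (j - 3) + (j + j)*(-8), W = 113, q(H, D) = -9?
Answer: -27139/736525334 - I*√13/736525334 ≈ -3.6847e-5 - 4.8954e-9*I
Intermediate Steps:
N(y) = I*√13 (N(y) = √(-13) = I*√13)
O(j) = -3 - 15*j (O(j) = (-3 + j) + (2*j)*(-8) = (-3 + j) - 16*j = -3 - 15*j)
1/((N(q(13, -12)) - 25441) + O(W)) = 1/((I*√13 - 25441) + (-3 - 15*113)) = 1/((-25441 + I*√13) + (-3 - 1695)) = 1/((-25441 + I*√13) - 1698) = 1/(-27139 + I*√13)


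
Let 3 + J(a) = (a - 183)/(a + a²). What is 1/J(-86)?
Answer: -7310/22199 ≈ -0.32929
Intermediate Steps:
J(a) = -3 + (-183 + a)/(a + a²) (J(a) = -3 + (a - 183)/(a + a²) = -3 + (-183 + a)/(a + a²))
1/J(-86) = 1/((-183 - 3*(-86)² - 2*(-86))/((-86)*(1 - 86))) = 1/(-1/86*(-183 - 3*7396 + 172)/(-85)) = 1/(-1/86*(-1/85)*(-183 - 22188 + 172)) = 1/(-1/86*(-1/85)*(-22199)) = 1/(-22199/7310) = -7310/22199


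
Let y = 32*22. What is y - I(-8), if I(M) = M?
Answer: 712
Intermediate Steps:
y = 704
y - I(-8) = 704 - 1*(-8) = 704 + 8 = 712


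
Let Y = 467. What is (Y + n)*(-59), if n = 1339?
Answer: -106554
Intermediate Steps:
(Y + n)*(-59) = (467 + 1339)*(-59) = 1806*(-59) = -106554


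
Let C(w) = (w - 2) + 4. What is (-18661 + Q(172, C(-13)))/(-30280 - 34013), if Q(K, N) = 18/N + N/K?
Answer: 11769943/40547452 ≈ 0.29028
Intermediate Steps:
C(w) = 2 + w (C(w) = (-2 + w) + 4 = 2 + w)
(-18661 + Q(172, C(-13)))/(-30280 - 34013) = (-18661 + (18/(2 - 13) + (2 - 13)/172))/(-30280 - 34013) = (-18661 + (18/(-11) - 11*1/172))/(-64293) = (-18661 + (18*(-1/11) - 11/172))*(-1/64293) = (-18661 + (-18/11 - 11/172))*(-1/64293) = (-18661 - 3217/1892)*(-1/64293) = -35309829/1892*(-1/64293) = 11769943/40547452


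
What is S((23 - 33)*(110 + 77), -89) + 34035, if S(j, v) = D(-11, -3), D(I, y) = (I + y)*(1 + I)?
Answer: 34175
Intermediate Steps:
D(I, y) = (1 + I)*(I + y)
S(j, v) = 140 (S(j, v) = -11 - 3 + (-11)**2 - 11*(-3) = -11 - 3 + 121 + 33 = 140)
S((23 - 33)*(110 + 77), -89) + 34035 = 140 + 34035 = 34175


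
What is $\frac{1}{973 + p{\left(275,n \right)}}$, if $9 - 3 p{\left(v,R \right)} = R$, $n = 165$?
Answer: $\frac{1}{921} \approx 0.0010858$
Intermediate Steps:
$p{\left(v,R \right)} = 3 - \frac{R}{3}$
$\frac{1}{973 + p{\left(275,n \right)}} = \frac{1}{973 + \left(3 - 55\right)} = \frac{1}{973 - 52} = \frac{1}{921}$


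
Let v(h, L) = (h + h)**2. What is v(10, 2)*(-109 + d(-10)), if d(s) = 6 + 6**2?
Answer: -26800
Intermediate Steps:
v(h, L) = 4*h**2 (v(h, L) = (2*h)**2 = 4*h**2)
d(s) = 42 (d(s) = 6 + 36 = 42)
v(10, 2)*(-109 + d(-10)) = (4*10**2)*(-109 + 42) = (4*100)*(-67) = 400*(-67) = -26800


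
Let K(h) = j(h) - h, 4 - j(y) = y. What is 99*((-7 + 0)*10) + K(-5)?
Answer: -6916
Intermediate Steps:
j(y) = 4 - y
K(h) = 4 - 2*h (K(h) = (4 - h) - h = 4 - 2*h)
99*((-7 + 0)*10) + K(-5) = 99*((-7 + 0)*10) + (4 - 2*(-5)) = 99*(-7*10) + (4 + 10) = 99*(-70) + 14 = -6930 + 14 = -6916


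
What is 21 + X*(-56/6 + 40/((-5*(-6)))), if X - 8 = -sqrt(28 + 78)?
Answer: -43 + 8*sqrt(106) ≈ 39.365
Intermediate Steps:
X = 8 - sqrt(106) (X = 8 - sqrt(28 + 78) = 8 - sqrt(106) ≈ -2.2956)
21 + X*(-56/6 + 40/((-5*(-6)))) = 21 + (8 - sqrt(106))*(-56/6 + 40/((-5*(-6)))) = 21 + (8 - sqrt(106))*(-56*1/6 + 40/30) = 21 + (8 - sqrt(106))*(-28/3 + 40*(1/30)) = 21 + (8 - sqrt(106))*(-28/3 + 4/3) = 21 + (8 - sqrt(106))*(-8) = 21 + (-64 + 8*sqrt(106)) = -43 + 8*sqrt(106)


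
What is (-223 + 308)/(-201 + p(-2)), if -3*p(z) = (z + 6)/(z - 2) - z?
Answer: -255/604 ≈ -0.42219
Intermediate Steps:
p(z) = z/3 - (6 + z)/(3*(-2 + z)) (p(z) = -((z + 6)/(z - 2) - z)/3 = -((6 + z)/(-2 + z) - z)/3 = -(-z + (6 + z)/(-2 + z))/3 = z/3 - (6 + z)/(3*(-2 + z)))
(-223 + 308)/(-201 + p(-2)) = (-223 + 308)/(-201 + (-2 - 1*(-2) + (⅓)*(-2)²)/(-2 - 2)) = 85/(-201 + (-2 + 2 + (⅓)*4)/(-4)) = 85/(-201 - (-2 + 2 + 4/3)/4) = 85/(-201 - ¼*4/3) = 85/(-201 - ⅓) = 85/(-604/3) = 85*(-3/604) = -255/604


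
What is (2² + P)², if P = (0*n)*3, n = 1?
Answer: 16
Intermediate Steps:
P = 0 (P = (0*1)*3 = 0*3 = 0)
(2² + P)² = (2² + 0)² = (4 + 0)² = 4² = 16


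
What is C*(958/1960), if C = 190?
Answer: 9101/98 ≈ 92.867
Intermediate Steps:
C*(958/1960) = 190*(958/1960) = 190*(958*(1/1960)) = 190*(479/980) = 9101/98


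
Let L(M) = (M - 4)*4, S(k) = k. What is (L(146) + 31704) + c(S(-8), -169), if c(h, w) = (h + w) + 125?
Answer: 32220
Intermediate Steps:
L(M) = -16 + 4*M (L(M) = (-4 + M)*4 = -16 + 4*M)
c(h, w) = 125 + h + w
(L(146) + 31704) + c(S(-8), -169) = ((-16 + 4*146) + 31704) + (125 - 8 - 169) = ((-16 + 584) + 31704) - 52 = (568 + 31704) - 52 = 32272 - 52 = 32220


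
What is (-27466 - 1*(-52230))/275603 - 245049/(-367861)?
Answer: 76645949351/101383595183 ≈ 0.75600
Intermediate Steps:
(-27466 - 1*(-52230))/275603 - 245049/(-367861) = (-27466 + 52230)*(1/275603) - 245049*(-1/367861) = 24764*(1/275603) + 245049/367861 = 24764/275603 + 245049/367861 = 76645949351/101383595183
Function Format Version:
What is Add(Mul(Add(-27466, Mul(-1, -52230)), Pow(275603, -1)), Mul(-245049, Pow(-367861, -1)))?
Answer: Rational(76645949351, 101383595183) ≈ 0.75600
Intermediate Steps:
Add(Mul(Add(-27466, Mul(-1, -52230)), Pow(275603, -1)), Mul(-245049, Pow(-367861, -1))) = Add(Mul(Add(-27466, 52230), Rational(1, 275603)), Mul(-245049, Rational(-1, 367861))) = Add(Mul(24764, Rational(1, 275603)), Rational(245049, 367861)) = Add(Rational(24764, 275603), Rational(245049, 367861)) = Rational(76645949351, 101383595183)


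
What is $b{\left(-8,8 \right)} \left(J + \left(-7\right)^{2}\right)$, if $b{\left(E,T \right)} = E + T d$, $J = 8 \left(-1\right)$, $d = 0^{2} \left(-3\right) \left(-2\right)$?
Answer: $-328$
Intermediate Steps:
$d = 0$ ($d = 0 \left(-3\right) \left(-2\right) = 0 \left(-2\right) = 0$)
$J = -8$
$b{\left(E,T \right)} = E$ ($b{\left(E,T \right)} = E + T 0 = E + 0 = E$)
$b{\left(-8,8 \right)} \left(J + \left(-7\right)^{2}\right) = - 8 \left(-8 + \left(-7\right)^{2}\right) = - 8 \left(-8 + 49\right) = \left(-8\right) 41 = -328$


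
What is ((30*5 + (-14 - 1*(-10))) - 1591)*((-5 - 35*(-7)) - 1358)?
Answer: 1615510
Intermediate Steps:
((30*5 + (-14 - 1*(-10))) - 1591)*((-5 - 35*(-7)) - 1358) = ((150 + (-14 + 10)) - 1591)*((-5 + 245) - 1358) = ((150 - 4) - 1591)*(240 - 1358) = (146 - 1591)*(-1118) = -1445*(-1118) = 1615510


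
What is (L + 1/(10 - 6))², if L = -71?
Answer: 80089/16 ≈ 5005.6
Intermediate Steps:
(L + 1/(10 - 6))² = (-71 + 1/(10 - 6))² = (-71 + 1/4)² = (-71 + ¼)² = (-283/4)² = 80089/16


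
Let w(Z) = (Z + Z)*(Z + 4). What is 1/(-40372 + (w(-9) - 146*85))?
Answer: -1/52692 ≈ -1.8978e-5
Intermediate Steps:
w(Z) = 2*Z*(4 + Z) (w(Z) = (2*Z)*(4 + Z) = 2*Z*(4 + Z))
1/(-40372 + (w(-9) - 146*85)) = 1/(-40372 + (2*(-9)*(4 - 9) - 146*85)) = 1/(-40372 + (2*(-9)*(-5) - 12410)) = 1/(-40372 + (90 - 12410)) = 1/(-40372 - 12320) = 1/(-52692) = -1/52692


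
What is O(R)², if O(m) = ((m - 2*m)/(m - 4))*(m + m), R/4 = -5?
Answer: 10000/9 ≈ 1111.1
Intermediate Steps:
R = -20 (R = 4*(-5) = -20)
O(m) = -2*m²/(-4 + m) (O(m) = ((-m)/(-4 + m))*(2*m) = (-m/(-4 + m))*(2*m) = -2*m²/(-4 + m))
O(R)² = (-2*(-20)²/(-4 - 20))² = (-2*400/(-24))² = (-2*400*(-1/24))² = (100/3)² = 10000/9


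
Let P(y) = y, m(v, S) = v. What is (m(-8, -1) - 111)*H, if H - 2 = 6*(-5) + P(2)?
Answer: 3094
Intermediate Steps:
H = -26 (H = 2 + (6*(-5) + 2) = 2 + (-30 + 2) = 2 - 28 = -26)
(m(-8, -1) - 111)*H = (-8 - 111)*(-26) = -119*(-26) = 3094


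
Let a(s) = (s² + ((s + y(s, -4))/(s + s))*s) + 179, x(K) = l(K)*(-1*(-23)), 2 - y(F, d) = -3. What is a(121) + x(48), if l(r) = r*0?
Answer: 14883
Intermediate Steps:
y(F, d) = 5 (y(F, d) = 2 - 1*(-3) = 2 + 3 = 5)
l(r) = 0
x(K) = 0 (x(K) = 0*(-1*(-23)) = 0*23 = 0)
a(s) = 363/2 + s² + s/2 (a(s) = (s² + ((s + 5)/(s + s))*s) + 179 = (s² + ((5 + s)/((2*s)))*s) + 179 = (s² + ((5 + s)*(1/(2*s)))*s) + 179 = (s² + ((5 + s)/(2*s))*s) + 179 = (s² + (5/2 + s/2)) + 179 = (5/2 + s² + s/2) + 179 = 363/2 + s² + s/2)
a(121) + x(48) = (363/2 + 121² + (½)*121) + 0 = (363/2 + 14641 + 121/2) + 0 = 14883 + 0 = 14883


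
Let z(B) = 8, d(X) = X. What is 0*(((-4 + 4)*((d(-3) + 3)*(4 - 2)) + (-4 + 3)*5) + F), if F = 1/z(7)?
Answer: 0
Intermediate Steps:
F = ⅛ (F = 1/8 = ⅛ ≈ 0.12500)
0*(((-4 + 4)*((d(-3) + 3)*(4 - 2)) + (-4 + 3)*5) + F) = 0*(((-4 + 4)*((-3 + 3)*(4 - 2)) + (-4 + 3)*5) + ⅛) = 0*((0*(0*2) - 1*5) + ⅛) = 0*((0*0 - 5) + ⅛) = 0*((0 - 5) + ⅛) = 0*(-5 + ⅛) = 0*(-39/8) = 0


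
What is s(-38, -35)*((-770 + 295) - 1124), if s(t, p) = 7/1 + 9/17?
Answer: -204672/17 ≈ -12040.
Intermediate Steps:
s(t, p) = 128/17 (s(t, p) = 7*1 + 9*(1/17) = 7 + 9/17 = 128/17)
s(-38, -35)*((-770 + 295) - 1124) = 128*((-770 + 295) - 1124)/17 = 128*(-475 - 1124)/17 = (128/17)*(-1599) = -204672/17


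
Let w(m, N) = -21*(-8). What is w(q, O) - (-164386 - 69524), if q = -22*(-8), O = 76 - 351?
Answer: 234078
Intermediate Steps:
O = -275
q = 176
w(m, N) = 168
w(q, O) - (-164386 - 69524) = 168 - (-164386 - 69524) = 168 - 1*(-233910) = 168 + 233910 = 234078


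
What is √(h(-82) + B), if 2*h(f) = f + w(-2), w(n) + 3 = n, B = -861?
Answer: 3*I*√402/2 ≈ 30.075*I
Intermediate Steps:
w(n) = -3 + n
h(f) = -5/2 + f/2 (h(f) = (f + (-3 - 2))/2 = (f - 5)/2 = (-5 + f)/2 = -5/2 + f/2)
√(h(-82) + B) = √((-5/2 + (½)*(-82)) - 861) = √((-5/2 - 41) - 861) = √(-87/2 - 861) = √(-1809/2) = 3*I*√402/2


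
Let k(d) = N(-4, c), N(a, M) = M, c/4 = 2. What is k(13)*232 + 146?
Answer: 2002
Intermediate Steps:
c = 8 (c = 4*2 = 8)
k(d) = 8
k(13)*232 + 146 = 8*232 + 146 = 1856 + 146 = 2002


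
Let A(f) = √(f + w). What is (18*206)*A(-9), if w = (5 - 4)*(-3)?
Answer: 7416*I*√3 ≈ 12845.0*I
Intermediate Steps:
w = -3 (w = 1*(-3) = -3)
A(f) = √(-3 + f) (A(f) = √(f - 3) = √(-3 + f))
(18*206)*A(-9) = (18*206)*√(-3 - 9) = 3708*√(-12) = 3708*(2*I*√3) = 7416*I*√3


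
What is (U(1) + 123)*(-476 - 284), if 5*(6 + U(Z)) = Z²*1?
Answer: -89072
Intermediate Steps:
U(Z) = -6 + Z²/5 (U(Z) = -6 + (Z²*1)/5 = -6 + Z²/5)
(U(1) + 123)*(-476 - 284) = ((-6 + (⅕)*1²) + 123)*(-476 - 284) = ((-6 + (⅕)*1) + 123)*(-760) = ((-6 + ⅕) + 123)*(-760) = (-29/5 + 123)*(-760) = (586/5)*(-760) = -89072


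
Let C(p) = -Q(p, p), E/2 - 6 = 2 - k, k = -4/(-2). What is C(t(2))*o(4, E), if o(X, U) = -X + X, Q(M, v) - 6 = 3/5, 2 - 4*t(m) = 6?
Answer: 0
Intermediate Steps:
t(m) = -1 (t(m) = ½ - ¼*6 = ½ - 3/2 = -1)
k = 2 (k = -4*(-½) = 2)
Q(M, v) = 33/5 (Q(M, v) = 6 + 3/5 = 6 + 3*(⅕) = 6 + ⅗ = 33/5)
E = 12 (E = 12 + 2*(2 - 1*2) = 12 + 2*(2 - 2) = 12 + 2*0 = 12 + 0 = 12)
o(X, U) = 0
C(p) = -33/5 (C(p) = -1*33/5 = -33/5)
C(t(2))*o(4, E) = -33/5*0 = 0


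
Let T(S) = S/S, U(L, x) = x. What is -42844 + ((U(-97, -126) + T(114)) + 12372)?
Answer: -30597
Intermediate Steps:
T(S) = 1
-42844 + ((U(-97, -126) + T(114)) + 12372) = -42844 + ((-126 + 1) + 12372) = -42844 + (-125 + 12372) = -42844 + 12247 = -30597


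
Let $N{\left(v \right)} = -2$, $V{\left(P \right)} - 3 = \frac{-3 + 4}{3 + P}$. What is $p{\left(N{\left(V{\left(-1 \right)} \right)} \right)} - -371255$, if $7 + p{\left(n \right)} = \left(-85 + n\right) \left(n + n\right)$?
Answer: $371596$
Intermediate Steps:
$V{\left(P \right)} = 3 + \frac{1}{3 + P}$ ($V{\left(P \right)} = 3 + \frac{-3 + 4}{3 + P} = 3 + 1 \frac{1}{3 + P} = 3 + \frac{1}{3 + P}$)
$p{\left(n \right)} = -7 + 2 n \left(-85 + n\right)$ ($p{\left(n \right)} = -7 + \left(-85 + n\right) \left(n + n\right) = -7 + \left(-85 + n\right) 2 n = -7 + 2 n \left(-85 + n\right)$)
$p{\left(N{\left(V{\left(-1 \right)} \right)} \right)} - -371255 = \left(-7 - -340 + 2 \left(-2\right)^{2}\right) - -371255 = \left(-7 + 340 + 2 \cdot 4\right) + 371255 = \left(-7 + 340 + 8\right) + 371255 = 341 + 371255 = 371596$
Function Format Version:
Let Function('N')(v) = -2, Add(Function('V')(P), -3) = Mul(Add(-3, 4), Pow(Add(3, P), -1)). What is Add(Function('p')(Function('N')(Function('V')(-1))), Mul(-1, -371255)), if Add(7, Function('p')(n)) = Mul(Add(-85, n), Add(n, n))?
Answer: 371596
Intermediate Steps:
Function('V')(P) = Add(3, Pow(Add(3, P), -1)) (Function('V')(P) = Add(3, Mul(Add(-3, 4), Pow(Add(3, P), -1))) = Add(3, Mul(1, Pow(Add(3, P), -1))) = Add(3, Pow(Add(3, P), -1)))
Function('p')(n) = Add(-7, Mul(2, n, Add(-85, n))) (Function('p')(n) = Add(-7, Mul(Add(-85, n), Add(n, n))) = Add(-7, Mul(Add(-85, n), Mul(2, n))) = Add(-7, Mul(2, n, Add(-85, n))))
Add(Function('p')(Function('N')(Function('V')(-1))), Mul(-1, -371255)) = Add(Add(-7, Mul(-170, -2), Mul(2, Pow(-2, 2))), Mul(-1, -371255)) = Add(Add(-7, 340, Mul(2, 4)), 371255) = Add(Add(-7, 340, 8), 371255) = Add(341, 371255) = 371596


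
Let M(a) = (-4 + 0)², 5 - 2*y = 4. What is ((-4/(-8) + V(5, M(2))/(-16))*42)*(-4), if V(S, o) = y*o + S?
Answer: 105/2 ≈ 52.500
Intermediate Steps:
y = ½ (y = 5/2 - ½*4 = 5/2 - 2 = ½ ≈ 0.50000)
M(a) = 16 (M(a) = (-4)² = 16)
V(S, o) = S + o/2 (V(S, o) = o/2 + S = S + o/2)
((-4/(-8) + V(5, M(2))/(-16))*42)*(-4) = ((-4/(-8) + (5 + (½)*16)/(-16))*42)*(-4) = ((-4*(-⅛) + (5 + 8)*(-1/16))*42)*(-4) = ((½ + 13*(-1/16))*42)*(-4) = ((½ - 13/16)*42)*(-4) = -5/16*42*(-4) = -105/8*(-4) = 105/2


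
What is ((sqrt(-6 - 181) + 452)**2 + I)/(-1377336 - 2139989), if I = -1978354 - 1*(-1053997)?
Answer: 144048/703465 - 904*I*sqrt(187)/3517325 ≈ 0.20477 - 0.0035146*I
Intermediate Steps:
I = -924357 (I = -1978354 + 1053997 = -924357)
((sqrt(-6 - 181) + 452)**2 + I)/(-1377336 - 2139989) = ((sqrt(-6 - 181) + 452)**2 - 924357)/(-1377336 - 2139989) = ((sqrt(-187) + 452)**2 - 924357)/(-3517325) = ((I*sqrt(187) + 452)**2 - 924357)*(-1/3517325) = ((452 + I*sqrt(187))**2 - 924357)*(-1/3517325) = (-924357 + (452 + I*sqrt(187))**2)*(-1/3517325) = 132051/502475 - (452 + I*sqrt(187))**2/3517325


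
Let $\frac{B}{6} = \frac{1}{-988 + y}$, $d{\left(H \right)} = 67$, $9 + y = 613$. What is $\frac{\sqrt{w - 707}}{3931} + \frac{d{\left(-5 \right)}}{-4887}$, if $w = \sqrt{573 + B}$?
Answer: $- \frac{67}{4887} + \frac{i \sqrt{11312 - 2 \sqrt{36671}}}{15724} \approx -0.01371 + 0.0066486 i$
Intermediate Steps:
$y = 604$ ($y = -9 + 613 = 604$)
$B = - \frac{1}{64}$ ($B = \frac{6}{-988 + 604} = \frac{6}{-384} = 6 \left(- \frac{1}{384}\right) = - \frac{1}{64} \approx -0.015625$)
$w = \frac{\sqrt{36671}}{8}$ ($w = \sqrt{573 - \frac{1}{64}} = \sqrt{\frac{36671}{64}} = \frac{\sqrt{36671}}{8} \approx 23.937$)
$\frac{\sqrt{w - 707}}{3931} + \frac{d{\left(-5 \right)}}{-4887} = \frac{\sqrt{\frac{\sqrt{36671}}{8} - 707}}{3931} + \frac{67}{-4887} = \sqrt{-707 + \frac{\sqrt{36671}}{8}} \cdot \frac{1}{3931} + 67 \left(- \frac{1}{4887}\right) = \frac{\sqrt{-707 + \frac{\sqrt{36671}}{8}}}{3931} - \frac{67}{4887} = - \frac{67}{4887} + \frac{\sqrt{-707 + \frac{\sqrt{36671}}{8}}}{3931}$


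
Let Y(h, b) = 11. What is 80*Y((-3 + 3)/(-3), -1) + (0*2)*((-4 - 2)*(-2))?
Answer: 880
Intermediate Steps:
80*Y((-3 + 3)/(-3), -1) + (0*2)*((-4 - 2)*(-2)) = 80*11 + (0*2)*((-4 - 2)*(-2)) = 880 + 0*(-6*(-2)) = 880 + 0*12 = 880 + 0 = 880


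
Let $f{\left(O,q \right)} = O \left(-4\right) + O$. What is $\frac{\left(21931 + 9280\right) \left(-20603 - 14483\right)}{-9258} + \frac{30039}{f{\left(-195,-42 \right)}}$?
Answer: $\frac{35605197304}{300885} \approx 1.1833 \cdot 10^{5}$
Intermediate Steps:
$f{\left(O,q \right)} = - 3 O$ ($f{\left(O,q \right)} = - 4 O + O = - 3 O$)
$\frac{\left(21931 + 9280\right) \left(-20603 - 14483\right)}{-9258} + \frac{30039}{f{\left(-195,-42 \right)}} = \frac{\left(21931 + 9280\right) \left(-20603 - 14483\right)}{-9258} + \frac{30039}{\left(-3\right) \left(-195\right)} = 31211 \left(-35086\right) \left(- \frac{1}{9258}\right) + \frac{30039}{585} = \left(-1095069146\right) \left(- \frac{1}{9258}\right) + 30039 \cdot \frac{1}{585} = \frac{547534573}{4629} + \frac{10013}{195} = \frac{35605197304}{300885}$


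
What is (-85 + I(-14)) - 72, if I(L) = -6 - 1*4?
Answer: -167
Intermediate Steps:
I(L) = -10 (I(L) = -6 - 4 = -10)
(-85 + I(-14)) - 72 = (-85 - 10) - 72 = -95 - 72 = -167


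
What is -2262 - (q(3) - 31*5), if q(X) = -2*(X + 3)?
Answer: -2095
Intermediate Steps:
q(X) = -6 - 2*X (q(X) = -2*(3 + X) = -6 - 2*X)
-2262 - (q(3) - 31*5) = -2262 - ((-6 - 2*3) - 31*5) = -2262 - ((-6 - 6) - 155) = -2262 - (-12 - 155) = -2262 - 1*(-167) = -2262 + 167 = -2095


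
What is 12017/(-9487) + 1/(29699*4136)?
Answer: -1476108954601/1165336252168 ≈ -1.2667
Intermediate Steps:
12017/(-9487) + 1/(29699*4136) = 12017*(-1/9487) + (1/29699)*(1/4136) = -12017/9487 + 1/122835064 = -1476108954601/1165336252168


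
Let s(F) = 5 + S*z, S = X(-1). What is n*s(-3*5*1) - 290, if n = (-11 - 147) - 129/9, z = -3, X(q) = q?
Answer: -5006/3 ≈ -1668.7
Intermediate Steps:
S = -1
n = -517/3 (n = -158 - 129*1/9 = -158 - 43/3 = -517/3 ≈ -172.33)
s(F) = 8 (s(F) = 5 - 1*(-3) = 5 + 3 = 8)
n*s(-3*5*1) - 290 = -517/3*8 - 290 = -4136/3 - 290 = -5006/3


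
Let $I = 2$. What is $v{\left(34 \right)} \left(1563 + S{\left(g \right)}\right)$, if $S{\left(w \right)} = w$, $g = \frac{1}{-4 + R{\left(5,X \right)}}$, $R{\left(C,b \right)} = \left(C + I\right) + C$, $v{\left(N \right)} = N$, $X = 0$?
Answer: $\frac{212585}{4} \approx 53146.0$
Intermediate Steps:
$R{\left(C,b \right)} = 2 + 2 C$ ($R{\left(C,b \right)} = \left(C + 2\right) + C = \left(2 + C\right) + C = 2 + 2 C$)
$g = \frac{1}{8}$ ($g = \frac{1}{-4 + \left(2 + 2 \cdot 5\right)} = \frac{1}{-4 + \left(2 + 10\right)} = \frac{1}{-4 + 12} = \frac{1}{8} \approx 0.125$)
$v{\left(34 \right)} \left(1563 + S{\left(g \right)}\right) = 34 \left(1563 + \frac{1}{8}\right) = 34 \cdot \frac{12505}{8} = \frac{212585}{4}$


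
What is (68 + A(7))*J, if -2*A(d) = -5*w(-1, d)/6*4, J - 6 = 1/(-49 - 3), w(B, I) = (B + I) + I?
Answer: 83659/156 ≈ 536.28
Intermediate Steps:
w(B, I) = B + 2*I
J = 311/52 (J = 6 + 1/(-49 - 3) = 6 + 1/(-52) = 6 - 1/52 = 311/52 ≈ 5.9808)
A(d) = -5/3 + 10*d/3 (A(d) = -(-5*(-1 + 2*d)/6)*4/2 = -(-5*(-⅙ + d/3))*4/2 = -(⅚ - 5*d/3)*4/2 = -(10/3 - 20*d/3)/2 = -5/3 + 10*d/3)
(68 + A(7))*J = (68 + (-5/3 + (10/3)*7))*(311/52) = (68 + (-5/3 + 70/3))*(311/52) = (68 + 65/3)*(311/52) = (269/3)*(311/52) = 83659/156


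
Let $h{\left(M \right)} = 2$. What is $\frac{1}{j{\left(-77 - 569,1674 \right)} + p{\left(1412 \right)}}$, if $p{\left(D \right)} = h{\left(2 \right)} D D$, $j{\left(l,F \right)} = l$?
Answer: $\frac{1}{3986842} \approx 2.5082 \cdot 10^{-7}$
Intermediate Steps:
$p{\left(D \right)} = 2 D^{2}$ ($p{\left(D \right)} = 2 D D = 2 D^{2}$)
$\frac{1}{j{\left(-77 - 569,1674 \right)} + p{\left(1412 \right)}} = \frac{1}{\left(-77 - 569\right) + 2 \cdot 1412^{2}} = \frac{1}{\left(-77 - 569\right) + 2 \cdot 1993744} = \frac{1}{-646 + 3987488} = \frac{1}{3986842}$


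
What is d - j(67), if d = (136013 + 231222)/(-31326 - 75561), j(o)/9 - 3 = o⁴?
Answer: -1762276280557/9717 ≈ -1.8136e+8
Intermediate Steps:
j(o) = 27 + 9*o⁴
d = -33385/9717 (d = 367235/(-106887) = 367235*(-1/106887) = -33385/9717 ≈ -3.4357)
d - j(67) = -33385/9717 - (27 + 9*67⁴) = -33385/9717 - (27 + 9*20151121) = -33385/9717 - (27 + 181360089) = -33385/9717 - 1*181360116 = -33385/9717 - 181360116 = -1762276280557/9717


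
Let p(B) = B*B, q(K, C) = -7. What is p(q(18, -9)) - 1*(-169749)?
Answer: 169798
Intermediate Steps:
p(B) = B²
p(q(18, -9)) - 1*(-169749) = (-7)² - 1*(-169749) = 49 + 169749 = 169798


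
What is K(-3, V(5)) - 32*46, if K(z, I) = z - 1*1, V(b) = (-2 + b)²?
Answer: -1476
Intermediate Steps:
K(z, I) = -1 + z (K(z, I) = z - 1 = -1 + z)
K(-3, V(5)) - 32*46 = (-1 - 3) - 32*46 = -4 - 1472 = -1476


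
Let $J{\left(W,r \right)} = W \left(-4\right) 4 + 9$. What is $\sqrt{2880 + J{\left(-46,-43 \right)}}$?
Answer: $5 \sqrt{145} \approx 60.208$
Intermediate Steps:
$J{\left(W,r \right)} = 9 - 16 W$ ($J{\left(W,r \right)} = - 4 W 4 + 9 = - 16 W + 9 = 9 - 16 W$)
$\sqrt{2880 + J{\left(-46,-43 \right)}} = \sqrt{2880 + \left(9 - -736\right)} = \sqrt{2880 + \left(9 + 736\right)} = \sqrt{2880 + 745} = \sqrt{3625} = 5 \sqrt{145}$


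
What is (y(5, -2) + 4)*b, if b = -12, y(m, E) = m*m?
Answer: -348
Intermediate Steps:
y(m, E) = m²
(y(5, -2) + 4)*b = (5² + 4)*(-12) = (25 + 4)*(-12) = 29*(-12) = -348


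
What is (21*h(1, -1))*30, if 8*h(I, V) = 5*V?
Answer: -1575/4 ≈ -393.75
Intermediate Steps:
h(I, V) = 5*V/8 (h(I, V) = (5*V)/8 = 5*V/8)
(21*h(1, -1))*30 = (21*((5/8)*(-1)))*30 = (21*(-5/8))*30 = -105/8*30 = -1575/4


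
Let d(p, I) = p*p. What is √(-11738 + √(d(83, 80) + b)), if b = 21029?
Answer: √(-11738 + 3*√3102) ≈ 107.57*I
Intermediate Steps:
d(p, I) = p²
√(-11738 + √(d(83, 80) + b)) = √(-11738 + √(83² + 21029)) = √(-11738 + √(6889 + 21029)) = √(-11738 + √27918) = √(-11738 + 3*√3102)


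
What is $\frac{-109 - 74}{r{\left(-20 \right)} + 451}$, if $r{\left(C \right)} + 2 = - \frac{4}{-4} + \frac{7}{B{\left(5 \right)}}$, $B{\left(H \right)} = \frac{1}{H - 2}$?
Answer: $- \frac{61}{157} \approx -0.38854$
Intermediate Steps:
$B{\left(H \right)} = \frac{1}{-2 + H}$
$r{\left(C \right)} = 20$ ($r{\left(C \right)} = -2 + \left(- \frac{4}{-4} + \frac{7}{\frac{1}{-2 + 5}}\right) = -2 - \left(-1 - \frac{7}{\frac{1}{3}}\right) = -2 + \left(1 + 7 \frac{1}{\frac{1}{3}}\right) = -2 + \left(1 + 7 \cdot 3\right) = -2 + \left(1 + 21\right) = -2 + 22 = 20$)
$\frac{-109 - 74}{r{\left(-20 \right)} + 451} = \frac{-109 - 74}{20 + 451} = - \frac{183}{471} = \left(-183\right) \frac{1}{471} = - \frac{61}{157}$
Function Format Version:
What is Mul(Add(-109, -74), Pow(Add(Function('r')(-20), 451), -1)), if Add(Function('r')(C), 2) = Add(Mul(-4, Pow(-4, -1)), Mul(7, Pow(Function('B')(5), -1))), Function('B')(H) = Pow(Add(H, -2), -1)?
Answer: Rational(-61, 157) ≈ -0.38854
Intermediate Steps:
Function('B')(H) = Pow(Add(-2, H), -1)
Function('r')(C) = 20 (Function('r')(C) = Add(-2, Add(Mul(-4, Pow(-4, -1)), Mul(7, Pow(Pow(Add(-2, 5), -1), -1)))) = Add(-2, Add(Mul(-4, Rational(-1, 4)), Mul(7, Pow(Pow(3, -1), -1)))) = Add(-2, Add(1, Mul(7, Pow(Rational(1, 3), -1)))) = Add(-2, Add(1, Mul(7, 3))) = Add(-2, Add(1, 21)) = Add(-2, 22) = 20)
Mul(Add(-109, -74), Pow(Add(Function('r')(-20), 451), -1)) = Mul(Add(-109, -74), Pow(Add(20, 451), -1)) = Mul(-183, Pow(471, -1)) = Mul(-183, Rational(1, 471)) = Rational(-61, 157)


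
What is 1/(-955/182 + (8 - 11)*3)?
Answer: -182/2593 ≈ -0.070189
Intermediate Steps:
1/(-955/182 + (8 - 11)*3) = 1/(-955*1/182 - 3*3) = 1/(-955/182 - 9) = 1/(-2593/182) = -182/2593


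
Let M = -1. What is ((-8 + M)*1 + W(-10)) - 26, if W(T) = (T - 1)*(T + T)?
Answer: 185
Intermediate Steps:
W(T) = 2*T*(-1 + T) (W(T) = (-1 + T)*(2*T) = 2*T*(-1 + T))
((-8 + M)*1 + W(-10)) - 26 = ((-8 - 1)*1 + 2*(-10)*(-1 - 10)) - 26 = (-9*1 + 2*(-10)*(-11)) - 26 = (-9 + 220) - 26 = 211 - 26 = 185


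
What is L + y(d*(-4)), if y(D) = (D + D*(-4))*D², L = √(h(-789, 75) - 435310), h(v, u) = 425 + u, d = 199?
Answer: 1513075008 + I*√434810 ≈ 1.5131e+9 + 659.4*I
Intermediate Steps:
L = I*√434810 (L = √((425 + 75) - 435310) = √(500 - 435310) = √(-434810) = I*√434810 ≈ 659.4*I)
y(D) = -3*D³ (y(D) = (D - 4*D)*D² = (-3*D)*D² = -3*D³)
L + y(d*(-4)) = I*√434810 - 3*(199*(-4))³ = I*√434810 - 3*(-796)³ = I*√434810 - 3*(-504358336) = I*√434810 + 1513075008 = 1513075008 + I*√434810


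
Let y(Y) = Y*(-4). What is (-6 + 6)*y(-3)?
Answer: 0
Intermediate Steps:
y(Y) = -4*Y
(-6 + 6)*y(-3) = (-6 + 6)*(-4*(-3)) = 0*12 = 0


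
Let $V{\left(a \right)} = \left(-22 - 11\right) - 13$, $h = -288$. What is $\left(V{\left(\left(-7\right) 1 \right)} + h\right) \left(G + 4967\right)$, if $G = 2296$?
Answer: $-2425842$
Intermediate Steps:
$V{\left(a \right)} = -46$ ($V{\left(a \right)} = -33 - 13 = -46$)
$\left(V{\left(\left(-7\right) 1 \right)} + h\right) \left(G + 4967\right) = \left(-46 - 288\right) \left(2296 + 4967\right) = \left(-334\right) 7263 = -2425842$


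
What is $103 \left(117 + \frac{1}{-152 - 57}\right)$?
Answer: $\frac{2518556}{209} \approx 12051.0$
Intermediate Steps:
$103 \left(117 + \frac{1}{-152 - 57}\right) = 103 \left(117 + \frac{1}{-209}\right) = 103 \left(117 - \frac{1}{209}\right) = 103 \cdot \frac{24452}{209} = \frac{2518556}{209}$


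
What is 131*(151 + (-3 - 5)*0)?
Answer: 19781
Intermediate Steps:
131*(151 + (-3 - 5)*0) = 131*(151 - 8*0) = 131*(151 + 0) = 131*151 = 19781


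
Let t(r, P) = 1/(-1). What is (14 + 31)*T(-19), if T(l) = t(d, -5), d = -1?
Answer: -45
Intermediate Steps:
t(r, P) = -1
T(l) = -1
(14 + 31)*T(-19) = (14 + 31)*(-1) = 45*(-1) = -45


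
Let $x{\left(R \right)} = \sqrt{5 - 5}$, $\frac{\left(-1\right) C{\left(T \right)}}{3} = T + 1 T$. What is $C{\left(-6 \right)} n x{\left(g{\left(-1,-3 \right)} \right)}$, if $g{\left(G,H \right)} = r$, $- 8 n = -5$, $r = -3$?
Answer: $0$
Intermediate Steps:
$C{\left(T \right)} = - 6 T$ ($C{\left(T \right)} = - 3 \left(T + 1 T\right) = - 3 \left(T + T\right) = - 3 \cdot 2 T = - 6 T$)
$n = \frac{5}{8}$ ($n = \left(- \frac{1}{8}\right) \left(-5\right) = \frac{5}{8} \approx 0.625$)
$g{\left(G,H \right)} = -3$
$x{\left(R \right)} = 0$ ($x{\left(R \right)} = \sqrt{0} = 0$)
$C{\left(-6 \right)} n x{\left(g{\left(-1,-3 \right)} \right)} = \left(-6\right) \left(-6\right) \frac{5}{8} \cdot 0 = 36 \cdot \frac{5}{8} \cdot 0 = \frac{45}{2} \cdot 0 = 0$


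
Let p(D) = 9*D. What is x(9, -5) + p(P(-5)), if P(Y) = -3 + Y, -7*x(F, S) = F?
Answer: -513/7 ≈ -73.286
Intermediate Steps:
x(F, S) = -F/7
x(9, -5) + p(P(-5)) = -1/7*9 + 9*(-3 - 5) = -9/7 + 9*(-8) = -9/7 - 72 = -513/7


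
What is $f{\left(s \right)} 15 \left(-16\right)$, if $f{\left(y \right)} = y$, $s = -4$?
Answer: $960$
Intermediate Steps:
$f{\left(s \right)} 15 \left(-16\right) = \left(-4\right) 15 \left(-16\right) = \left(-60\right) \left(-16\right) = 960$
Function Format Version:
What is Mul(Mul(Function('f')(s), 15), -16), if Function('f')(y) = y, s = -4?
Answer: 960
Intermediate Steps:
Mul(Mul(Function('f')(s), 15), -16) = Mul(Mul(-4, 15), -16) = Mul(-60, -16) = 960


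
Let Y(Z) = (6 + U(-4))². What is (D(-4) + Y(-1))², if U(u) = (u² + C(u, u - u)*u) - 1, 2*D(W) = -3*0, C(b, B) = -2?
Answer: 707281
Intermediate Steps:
D(W) = 0 (D(W) = (-3*0)/2 = (½)*0 = 0)
U(u) = -1 + u² - 2*u (U(u) = (u² - 2*u) - 1 = -1 + u² - 2*u)
Y(Z) = 841 (Y(Z) = (6 + (-1 + (-4)² - 2*(-4)))² = (6 + (-1 + 16 + 8))² = (6 + 23)² = 29² = 841)
(D(-4) + Y(-1))² = (0 + 841)² = 841² = 707281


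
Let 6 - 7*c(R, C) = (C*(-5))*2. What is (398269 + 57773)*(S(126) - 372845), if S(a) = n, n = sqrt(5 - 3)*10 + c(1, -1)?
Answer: -1190232680598/7 + 4560420*sqrt(2) ≈ -1.7003e+11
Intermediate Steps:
c(R, C) = 6/7 + 10*C/7 (c(R, C) = 6/7 - C*(-5)*2/7 = 6/7 - (-5*C)*2/7 = 6/7 - (-10)*C/7 = 6/7 + 10*C/7)
n = -4/7 + 10*sqrt(2) (n = sqrt(5 - 3)*10 + (6/7 + (10/7)*(-1)) = sqrt(2)*10 + (6/7 - 10/7) = 10*sqrt(2) - 4/7 = -4/7 + 10*sqrt(2) ≈ 13.571)
S(a) = -4/7 + 10*sqrt(2)
(398269 + 57773)*(S(126) - 372845) = (398269 + 57773)*((-4/7 + 10*sqrt(2)) - 372845) = 456042*(-2609919/7 + 10*sqrt(2)) = -1190232680598/7 + 4560420*sqrt(2)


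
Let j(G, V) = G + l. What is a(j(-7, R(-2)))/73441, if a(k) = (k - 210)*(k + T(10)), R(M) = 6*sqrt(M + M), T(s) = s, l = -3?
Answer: 0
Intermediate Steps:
R(M) = 6*sqrt(2)*sqrt(M) (R(M) = 6*sqrt(2*M) = 6*(sqrt(2)*sqrt(M)) = 6*sqrt(2)*sqrt(M))
j(G, V) = -3 + G (j(G, V) = G - 3 = -3 + G)
a(k) = (-210 + k)*(10 + k) (a(k) = (k - 210)*(k + 10) = (-210 + k)*(10 + k))
a(j(-7, R(-2)))/73441 = (-2100 + (-3 - 7)**2 - 200*(-3 - 7))/73441 = (-2100 + (-10)**2 - 200*(-10))*(1/73441) = (-2100 + 100 + 2000)*(1/73441) = 0*(1/73441) = 0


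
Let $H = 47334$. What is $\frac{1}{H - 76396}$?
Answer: $- \frac{1}{29062} \approx -3.4409 \cdot 10^{-5}$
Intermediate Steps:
$\frac{1}{H - 76396} = \frac{1}{47334 - 76396} = \frac{1}{-29062} = - \frac{1}{29062}$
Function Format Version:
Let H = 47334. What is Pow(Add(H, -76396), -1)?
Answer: Rational(-1, 29062) ≈ -3.4409e-5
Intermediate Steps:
Pow(Add(H, -76396), -1) = Pow(Add(47334, -76396), -1) = Pow(-29062, -1) = Rational(-1, 29062)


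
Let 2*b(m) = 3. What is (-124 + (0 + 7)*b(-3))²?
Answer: 51529/4 ≈ 12882.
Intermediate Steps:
b(m) = 3/2 (b(m) = (½)*3 = 3/2)
(-124 + (0 + 7)*b(-3))² = (-124 + (0 + 7)*(3/2))² = (-124 + 7*(3/2))² = (-124 + 21/2)² = (-227/2)² = 51529/4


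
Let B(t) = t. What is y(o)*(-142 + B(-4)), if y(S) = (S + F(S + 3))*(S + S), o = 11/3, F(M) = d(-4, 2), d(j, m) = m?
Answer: -54604/9 ≈ -6067.1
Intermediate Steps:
F(M) = 2
o = 11/3 (o = 11*(1/3) = 11/3 ≈ 3.6667)
y(S) = 2*S*(2 + S) (y(S) = (S + 2)*(S + S) = (2 + S)*(2*S) = 2*S*(2 + S))
y(o)*(-142 + B(-4)) = (2*(11/3)*(2 + 11/3))*(-142 - 4) = (2*(11/3)*(17/3))*(-146) = (374/9)*(-146) = -54604/9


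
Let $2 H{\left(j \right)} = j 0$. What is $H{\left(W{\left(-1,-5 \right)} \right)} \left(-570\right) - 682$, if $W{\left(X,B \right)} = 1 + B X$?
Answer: $-682$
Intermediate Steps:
$H{\left(j \right)} = 0$ ($H{\left(j \right)} = \frac{j 0}{2} = \frac{1}{2} \cdot 0 = 0$)
$H{\left(W{\left(-1,-5 \right)} \right)} \left(-570\right) - 682 = 0 \left(-570\right) - 682 = 0 - 682 = -682$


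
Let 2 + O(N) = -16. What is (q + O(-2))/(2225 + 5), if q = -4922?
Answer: -494/223 ≈ -2.2152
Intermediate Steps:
O(N) = -18 (O(N) = -2 - 16 = -18)
(q + O(-2))/(2225 + 5) = (-4922 - 18)/(2225 + 5) = -4940/2230 = -4940*1/2230 = -494/223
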